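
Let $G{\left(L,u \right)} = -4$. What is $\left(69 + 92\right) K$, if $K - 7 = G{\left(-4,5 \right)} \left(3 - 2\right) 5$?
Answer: $-2093$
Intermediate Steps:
$K = -13$ ($K = 7 - 4 \left(3 - 2\right) 5 = 7 - 4 \cdot 1 \cdot 5 = 7 - 20 = -13$)
$\left(69 + 92\right) K = \left(69 + 92\right) \left(-13\right) = 161 \left(-13\right) = -2093$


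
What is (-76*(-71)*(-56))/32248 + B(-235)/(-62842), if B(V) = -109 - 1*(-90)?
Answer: -2373591435/253316102 ≈ -9.3701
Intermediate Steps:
B(V) = -19 (B(V) = -109 + 90 = -19)
(-76*(-71)*(-56))/32248 + B(-235)/(-62842) = (-76*(-71)*(-56))/32248 - 19/(-62842) = (5396*(-56))*(1/32248) - 19*(-1/62842) = -302176*1/32248 + 19/62842 = -37772/4031 + 19/62842 = -2373591435/253316102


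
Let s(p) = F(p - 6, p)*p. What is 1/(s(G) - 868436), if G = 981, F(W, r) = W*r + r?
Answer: 1/938395900 ≈ 1.0656e-9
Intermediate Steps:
F(W, r) = r + W*r
s(p) = p²*(-5 + p) (s(p) = (p*(1 + (p - 6)))*p = (p*(1 + (-6 + p)))*p = (p*(-5 + p))*p = p²*(-5 + p))
1/(s(G) - 868436) = 1/(981²*(-5 + 981) - 868436) = 1/(962361*976 - 868436) = 1/(939264336 - 868436) = 1/938395900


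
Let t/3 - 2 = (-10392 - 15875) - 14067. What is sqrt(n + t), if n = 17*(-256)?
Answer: 2*I*sqrt(31337) ≈ 354.05*I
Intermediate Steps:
t = -120996 (t = 6 + 3*((-10392 - 15875) - 14067) = 6 + 3*(-26267 - 14067) = 6 + 3*(-40334) = 6 - 121002 = -120996)
n = -4352
sqrt(n + t) = sqrt(-4352 - 120996) = sqrt(-125348) = 2*I*sqrt(31337)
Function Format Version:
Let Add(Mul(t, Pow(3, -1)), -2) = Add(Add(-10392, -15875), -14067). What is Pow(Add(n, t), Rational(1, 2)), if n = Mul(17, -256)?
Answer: Mul(2, I, Pow(31337, Rational(1, 2))) ≈ Mul(354.05, I)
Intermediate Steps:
t = -120996 (t = Add(6, Mul(3, Add(Add(-10392, -15875), -14067))) = Add(6, Mul(3, Add(-26267, -14067))) = Add(6, Mul(3, -40334)) = Add(6, -121002) = -120996)
n = -4352
Pow(Add(n, t), Rational(1, 2)) = Pow(Add(-4352, -120996), Rational(1, 2)) = Pow(-125348, Rational(1, 2)) = Mul(2, I, Pow(31337, Rational(1, 2)))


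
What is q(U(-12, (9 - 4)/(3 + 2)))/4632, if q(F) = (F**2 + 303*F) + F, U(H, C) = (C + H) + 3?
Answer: -296/579 ≈ -0.51123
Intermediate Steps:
U(H, C) = 3 + C + H
q(F) = F**2 + 304*F
q(U(-12, (9 - 4)/(3 + 2)))/4632 = ((3 + (9 - 4)/(3 + 2) - 12)*(304 + (3 + (9 - 4)/(3 + 2) - 12)))/4632 = ((3 + 5/5 - 12)*(304 + (3 + 5/5 - 12)))*(1/4632) = ((3 + 5*(1/5) - 12)*(304 + (3 + 5*(1/5) - 12)))*(1/4632) = ((3 + 1 - 12)*(304 + (3 + 1 - 12)))*(1/4632) = -8*(304 - 8)*(1/4632) = -8*296*(1/4632) = -2368*1/4632 = -296/579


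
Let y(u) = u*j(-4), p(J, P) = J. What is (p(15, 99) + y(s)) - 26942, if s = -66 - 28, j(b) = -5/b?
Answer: -54089/2 ≈ -27045.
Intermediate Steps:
s = -94
y(u) = 5*u/4 (y(u) = u*(-5/(-4)) = u*(-5*(-¼)) = u*(5/4) = 5*u/4)
(p(15, 99) + y(s)) - 26942 = (15 + (5/4)*(-94)) - 26942 = (15 - 235/2) - 26942 = -205/2 - 26942 = -54089/2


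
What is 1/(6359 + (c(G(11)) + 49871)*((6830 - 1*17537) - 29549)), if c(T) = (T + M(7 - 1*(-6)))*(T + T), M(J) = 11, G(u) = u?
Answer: -1/2027084521 ≈ -4.9332e-10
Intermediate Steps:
c(T) = 2*T*(11 + T) (c(T) = (T + 11)*(T + T) = (11 + T)*(2*T) = 2*T*(11 + T))
1/(6359 + (c(G(11)) + 49871)*((6830 - 1*17537) - 29549)) = 1/(6359 + (2*11*(11 + 11) + 49871)*((6830 - 1*17537) - 29549)) = 1/(6359 + (2*11*22 + 49871)*((6830 - 17537) - 29549)) = 1/(6359 + (484 + 49871)*(-10707 - 29549)) = 1/(6359 + 50355*(-40256)) = 1/(6359 - 2027090880) = 1/(-2027084521) = -1/2027084521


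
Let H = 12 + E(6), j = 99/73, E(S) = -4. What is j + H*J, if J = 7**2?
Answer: 28715/73 ≈ 393.36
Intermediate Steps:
j = 99/73 (j = 99*(1/73) = 99/73 ≈ 1.3562)
J = 49
H = 8 (H = 12 - 4 = 8)
j + H*J = 99/73 + 8*49 = 99/73 + 392 = 28715/73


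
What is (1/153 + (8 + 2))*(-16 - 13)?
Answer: -44399/153 ≈ -290.19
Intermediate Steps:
(1/153 + (8 + 2))*(-16 - 13) = (1/153 + 10)*(-29) = (1531/153)*(-29) = -44399/153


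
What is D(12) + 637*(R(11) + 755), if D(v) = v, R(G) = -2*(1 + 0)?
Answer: 479673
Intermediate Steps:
R(G) = -2 (R(G) = -2*1 = -2)
D(12) + 637*(R(11) + 755) = 12 + 637*(-2 + 755) = 12 + 637*753 = 12 + 479661 = 479673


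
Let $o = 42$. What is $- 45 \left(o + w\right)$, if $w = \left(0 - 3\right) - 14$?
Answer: $-1125$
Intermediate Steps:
$w = -17$ ($w = -3 - 14 = -17$)
$- 45 \left(o + w\right) = - 45 \left(42 - 17\right) = \left(-45\right) 25 = -1125$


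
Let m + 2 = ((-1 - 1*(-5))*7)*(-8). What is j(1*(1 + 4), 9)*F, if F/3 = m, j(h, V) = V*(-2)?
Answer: 12204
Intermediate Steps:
j(h, V) = -2*V
m = -226 (m = -2 + ((-1 - 1*(-5))*7)*(-8) = -2 + ((-1 + 5)*7)*(-8) = -2 + (4*7)*(-8) = -2 + 28*(-8) = -2 - 224 = -226)
F = -678 (F = 3*(-226) = -678)
j(1*(1 + 4), 9)*F = -2*9*(-678) = -18*(-678) = 12204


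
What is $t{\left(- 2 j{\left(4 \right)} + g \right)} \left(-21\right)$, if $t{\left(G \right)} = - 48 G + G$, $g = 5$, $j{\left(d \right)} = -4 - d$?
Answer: $20727$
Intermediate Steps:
$t{\left(G \right)} = - 47 G$
$t{\left(- 2 j{\left(4 \right)} + g \right)} \left(-21\right) = - 47 \left(- 2 \left(-4 - 4\right) + 5\right) \left(-21\right) = - 47 \left(\left(-2\right) \left(-8\right) + 5\right) \left(-21\right) = - 47 \left(16 + 5\right) \left(-21\right) = \left(-47\right) 21 \left(-21\right) = \left(-987\right) \left(-21\right) = 20727$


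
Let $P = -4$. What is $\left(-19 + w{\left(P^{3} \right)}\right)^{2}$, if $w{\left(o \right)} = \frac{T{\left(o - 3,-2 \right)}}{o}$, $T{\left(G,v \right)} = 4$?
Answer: $\frac{93025}{256} \approx 363.38$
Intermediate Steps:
$w{\left(o \right)} = \frac{4}{o}$
$\left(-19 + w{\left(P^{3} \right)}\right)^{2} = \left(-19 + \frac{4}{\left(-4\right)^{3}}\right)^{2} = \left(-19 + \frac{4}{-64}\right)^{2} = \left(-19 + 4 \left(- \frac{1}{64}\right)\right)^{2} = \left(-19 - \frac{1}{16}\right)^{2} = \left(- \frac{305}{16}\right)^{2} = \frac{93025}{256}$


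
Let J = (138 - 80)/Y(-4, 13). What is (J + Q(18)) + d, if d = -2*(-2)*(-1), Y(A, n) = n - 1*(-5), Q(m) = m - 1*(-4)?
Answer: 191/9 ≈ 21.222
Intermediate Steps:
Q(m) = 4 + m (Q(m) = m + 4 = 4 + m)
Y(A, n) = 5 + n (Y(A, n) = n + 5 = 5 + n)
d = -4 (d = 4*(-1) = -4)
J = 29/9 (J = (138 - 80)/(5 + 13) = 58/18 = 58*(1/18) = 29/9 ≈ 3.2222)
(J + Q(18)) + d = (29/9 + (4 + 18)) - 4 = (29/9 + 22) - 4 = 227/9 - 4 = 191/9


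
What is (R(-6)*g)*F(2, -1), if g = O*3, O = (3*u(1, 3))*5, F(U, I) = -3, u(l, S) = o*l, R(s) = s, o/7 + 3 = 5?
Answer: 11340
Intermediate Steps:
o = 14 (o = -21 + 7*5 = -21 + 35 = 14)
u(l, S) = 14*l
O = 210 (O = (3*(14*1))*5 = (3*14)*5 = 42*5 = 210)
g = 630 (g = 210*3 = 630)
(R(-6)*g)*F(2, -1) = -6*630*(-3) = -3780*(-3) = 11340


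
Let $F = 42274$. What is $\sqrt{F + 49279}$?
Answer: $\sqrt{91553} \approx 302.58$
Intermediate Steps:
$\sqrt{F + 49279} = \sqrt{42274 + 49279} = \sqrt{91553}$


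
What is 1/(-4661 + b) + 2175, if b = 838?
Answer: 8315024/3823 ≈ 2175.0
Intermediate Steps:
1/(-4661 + b) + 2175 = 1/(-4661 + 838) + 2175 = 1/(-3823) + 2175 = -1/3823 + 2175 = 8315024/3823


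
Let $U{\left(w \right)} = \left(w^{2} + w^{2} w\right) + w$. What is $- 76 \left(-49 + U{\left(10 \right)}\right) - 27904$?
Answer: $-108540$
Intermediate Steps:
$U{\left(w \right)} = w + w^{2} + w^{3}$ ($U{\left(w \right)} = \left(w^{2} + w^{3}\right) + w = w + w^{2} + w^{3}$)
$- 76 \left(-49 + U{\left(10 \right)}\right) - 27904 = - 76 \left(-49 + 10 \left(1 + 10 + 10^{2}\right)\right) - 27904 = - 76 \left(-49 + 10 \left(1 + 10 + 100\right)\right) - 27904 = - 76 \left(-49 + 10 \cdot 111\right) - 27904 = - 76 \left(-49 + 1110\right) - 27904 = \left(-76\right) 1061 - 27904 = -80636 - 27904 = -108540$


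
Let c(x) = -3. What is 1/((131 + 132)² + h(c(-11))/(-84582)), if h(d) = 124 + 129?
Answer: 84582/5850452105 ≈ 1.4457e-5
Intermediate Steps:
h(d) = 253
1/((131 + 132)² + h(c(-11))/(-84582)) = 1/((131 + 132)² + 253/(-84582)) = 1/(263² + 253*(-1/84582)) = 1/(69169 - 253/84582) = 1/(5850452105/84582) = 84582/5850452105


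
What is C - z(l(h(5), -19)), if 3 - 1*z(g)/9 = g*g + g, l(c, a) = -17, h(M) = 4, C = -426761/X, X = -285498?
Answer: 691617419/285498 ≈ 2422.5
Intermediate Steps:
C = 426761/285498 (C = -426761/(-285498) = -426761*(-1/285498) = 426761/285498 ≈ 1.4948)
z(g) = 27 - 9*g - 9*g**2 (z(g) = 27 - 9*(g*g + g) = 27 - 9*(g**2 + g) = 27 - 9*(g + g**2) = 27 + (-9*g - 9*g**2) = 27 - 9*g - 9*g**2)
C - z(l(h(5), -19)) = 426761/285498 - (27 - 9*(-17) - 9*(-17)**2) = 426761/285498 - (27 + 153 - 9*289) = 426761/285498 - (27 + 153 - 2601) = 426761/285498 - 1*(-2421) = 426761/285498 + 2421 = 691617419/285498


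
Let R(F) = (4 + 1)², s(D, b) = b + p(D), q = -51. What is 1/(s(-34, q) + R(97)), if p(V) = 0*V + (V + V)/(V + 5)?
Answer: -29/686 ≈ -0.042274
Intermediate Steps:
p(V) = 2*V/(5 + V) (p(V) = 0 + (2*V)/(5 + V) = 0 + 2*V/(5 + V) = 2*V/(5 + V))
s(D, b) = b + 2*D/(5 + D)
R(F) = 25 (R(F) = 5² = 25)
1/(s(-34, q) + R(97)) = 1/((2*(-34) - 51*(5 - 34))/(5 - 34) + 25) = 1/((-68 - 51*(-29))/(-29) + 25) = 1/(-(-68 + 1479)/29 + 25) = 1/(-1/29*1411 + 25) = 1/(-1411/29 + 25) = 1/(-686/29) = -29/686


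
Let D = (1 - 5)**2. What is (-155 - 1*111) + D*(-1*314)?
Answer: -5290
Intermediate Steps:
D = 16 (D = (-4)**2 = 16)
(-155 - 1*111) + D*(-1*314) = (-155 - 1*111) + 16*(-1*314) = (-155 - 111) + 16*(-314) = -266 - 5024 = -5290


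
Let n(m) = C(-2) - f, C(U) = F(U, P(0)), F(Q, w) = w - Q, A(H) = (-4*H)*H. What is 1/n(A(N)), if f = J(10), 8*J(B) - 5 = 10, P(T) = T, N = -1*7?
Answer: 8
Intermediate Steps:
N = -7
J(B) = 15/8 (J(B) = 5/8 + (⅛)*10 = 5/8 + 5/4 = 15/8)
f = 15/8 ≈ 1.8750
A(H) = -4*H²
C(U) = -U (C(U) = 0 - U = -U)
n(m) = ⅛ (n(m) = -1*(-2) - 1*15/8 = 2 - 15/8 = ⅛)
1/n(A(N)) = 1/(⅛) = 8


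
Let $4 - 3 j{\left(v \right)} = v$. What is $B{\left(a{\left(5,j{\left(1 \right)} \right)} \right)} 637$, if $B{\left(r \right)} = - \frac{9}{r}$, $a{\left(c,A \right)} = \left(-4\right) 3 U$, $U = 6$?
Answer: $\frac{637}{8} \approx 79.625$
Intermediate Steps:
$j{\left(v \right)} = \frac{4}{3} - \frac{v}{3}$
$a{\left(c,A \right)} = -72$ ($a{\left(c,A \right)} = \left(-4\right) 3 \cdot 6 = \left(-12\right) 6 = -72$)
$B{\left(a{\left(5,j{\left(1 \right)} \right)} \right)} 637 = - \frac{9}{-72} \cdot 637 = \left(-9\right) \left(- \frac{1}{72}\right) 637 = \frac{1}{8} \cdot 637 = \frac{637}{8}$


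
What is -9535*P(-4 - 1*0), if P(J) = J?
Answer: 38140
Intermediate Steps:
-9535*P(-4 - 1*0) = -9535*(-4 - 1*0) = -9535*(-4 + 0) = -9535*(-4) = 38140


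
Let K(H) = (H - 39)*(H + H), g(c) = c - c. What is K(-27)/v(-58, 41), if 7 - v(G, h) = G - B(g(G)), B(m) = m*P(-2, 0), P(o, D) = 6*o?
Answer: 3564/65 ≈ 54.831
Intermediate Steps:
g(c) = 0
K(H) = 2*H*(-39 + H) (K(H) = (-39 + H)*(2*H) = 2*H*(-39 + H))
B(m) = -12*m (B(m) = m*(6*(-2)) = m*(-12) = -12*m)
v(G, h) = 7 - G (v(G, h) = 7 - (G - (-12)*0) = 7 - (G - 1*0) = 7 - (G + 0) = 7 - G)
K(-27)/v(-58, 41) = (2*(-27)*(-39 - 27))/(7 - 1*(-58)) = (2*(-27)*(-66))/(7 + 58) = 3564/65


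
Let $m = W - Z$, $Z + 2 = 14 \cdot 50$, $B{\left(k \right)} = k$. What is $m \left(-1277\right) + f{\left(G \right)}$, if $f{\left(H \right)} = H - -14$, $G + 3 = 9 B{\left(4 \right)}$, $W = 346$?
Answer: $449551$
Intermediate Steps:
$G = 33$ ($G = -3 + 9 \cdot 4 = -3 + 36 = 33$)
$f{\left(H \right)} = 14 + H$ ($f{\left(H \right)} = H + 14 = 14 + H$)
$Z = 698$ ($Z = -2 + 14 \cdot 50 = -2 + 700 = 698$)
$m = -352$ ($m = 346 - 698 = -352$)
$m \left(-1277\right) + f{\left(G \right)} = \left(-352\right) \left(-1277\right) + \left(14 + 33\right) = 449504 + 47 = 449551$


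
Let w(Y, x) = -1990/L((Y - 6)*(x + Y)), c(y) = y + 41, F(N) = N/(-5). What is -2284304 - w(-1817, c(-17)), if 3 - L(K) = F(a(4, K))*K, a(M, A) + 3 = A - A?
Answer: -11199830586079/4902951 ≈ -2.2843e+6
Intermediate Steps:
a(M, A) = -3 (a(M, A) = -3 + (A - A) = -3 + 0 = -3)
F(N) = -N/5 (F(N) = N*(-⅕) = -N/5)
c(y) = 41 + y
L(K) = 3 - 3*K/5 (L(K) = 3 - (-⅕*(-3))*K = 3 - 3*K/5)
w(Y, x) = -1990/(3 - 3*(-6 + Y)*(Y + x)/5) (w(Y, x) = -1990/(3 - 3*(Y - 6)*(x + Y)/5) = -1990/(3 - 3*(-6 + Y)*(Y + x)/5))
-2284304 - w(-1817, c(-17)) = -2284304 - 9950/(3*(-5 + (-1817)² - 6*(-1817) - 6*(41 - 17) - 1817*(41 - 17))) = -2284304 - 9950/(3*(-5 + 3301489 + 10902 - 6*24 - 1817*24)) = -2284304 - 9950/(3*(-5 + 3301489 + 10902 - 144 - 43608)) = -2284304 - 9950/(3*3268634) = -2284304 - 1*4975/4902951 = -2284304 - 4975/4902951 = -11199830586079/4902951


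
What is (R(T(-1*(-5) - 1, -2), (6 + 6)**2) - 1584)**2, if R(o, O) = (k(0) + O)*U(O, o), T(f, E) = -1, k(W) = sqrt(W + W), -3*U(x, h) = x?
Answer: 72182016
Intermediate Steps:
U(x, h) = -x/3
k(W) = sqrt(2)*sqrt(W) (k(W) = sqrt(2*W) = sqrt(2)*sqrt(W))
R(o, O) = -O**2/3 (R(o, O) = (sqrt(2)*sqrt(0) + O)*(-O/3) = (sqrt(2)*0 + O)*(-O/3) = (0 + O)*(-O/3) = O*(-O/3) = -O**2/3)
(R(T(-1*(-5) - 1, -2), (6 + 6)**2) - 1584)**2 = (-(6 + 6)**4/3 - 1584)**2 = (-(12**2)**2/3 - 1584)**2 = (-1/3*144**2 - 1584)**2 = (-1/3*20736 - 1584)**2 = (-6912 - 1584)**2 = (-8496)**2 = 72182016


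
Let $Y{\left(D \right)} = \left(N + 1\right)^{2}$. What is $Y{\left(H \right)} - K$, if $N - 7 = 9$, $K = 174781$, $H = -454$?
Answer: $-174492$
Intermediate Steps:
$N = 16$ ($N = 7 + 9 = 16$)
$Y{\left(D \right)} = 289$ ($Y{\left(D \right)} = \left(16 + 1\right)^{2} = 17^{2} = 289$)
$Y{\left(H \right)} - K = 289 - 174781 = -174492$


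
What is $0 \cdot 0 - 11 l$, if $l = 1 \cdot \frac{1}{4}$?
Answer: $- \frac{11}{4} \approx -2.75$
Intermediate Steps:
$l = \frac{1}{4}$ ($l = 1 \cdot \frac{1}{4} = \frac{1}{4} \approx 0.25$)
$0 \cdot 0 - 11 l = 0 \cdot 0 - \frac{11}{4} = 0 - \frac{11}{4} = - \frac{11}{4}$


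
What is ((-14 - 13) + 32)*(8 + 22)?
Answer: 150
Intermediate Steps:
((-14 - 13) + 32)*(8 + 22) = (-27 + 32)*30 = 5*30 = 150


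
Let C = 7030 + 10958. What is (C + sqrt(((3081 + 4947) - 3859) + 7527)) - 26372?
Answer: -8384 + 4*sqrt(731) ≈ -8275.8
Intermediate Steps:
C = 17988
(C + sqrt(((3081 + 4947) - 3859) + 7527)) - 26372 = (17988 + sqrt(((3081 + 4947) - 3859) + 7527)) - 26372 = (17988 + sqrt((8028 - 3859) + 7527)) - 26372 = (17988 + sqrt(4169 + 7527)) - 26372 = (17988 + sqrt(11696)) - 26372 = (17988 + 4*sqrt(731)) - 26372 = -8384 + 4*sqrt(731)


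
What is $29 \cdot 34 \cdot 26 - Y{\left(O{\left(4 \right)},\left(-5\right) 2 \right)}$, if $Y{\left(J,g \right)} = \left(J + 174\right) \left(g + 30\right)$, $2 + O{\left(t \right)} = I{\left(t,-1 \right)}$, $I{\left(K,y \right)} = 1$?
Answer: $22176$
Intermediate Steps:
$O{\left(t \right)} = -1$ ($O{\left(t \right)} = -2 + 1 = -1$)
$Y{\left(J,g \right)} = \left(30 + g\right) \left(174 + J\right)$ ($Y{\left(J,g \right)} = \left(174 + J\right) \left(30 + g\right) = \left(30 + g\right) \left(174 + J\right)$)
$29 \cdot 34 \cdot 26 - Y{\left(O{\left(4 \right)},\left(-5\right) 2 \right)} = 29 \cdot 34 \cdot 26 - \left(5220 + 30 \left(-1\right) + 174 \left(\left(-5\right) 2\right) - \left(-5\right) 2\right) = 986 \cdot 26 - \left(5220 - 30 + 174 \left(-10\right) - -10\right) = 25636 - \left(5220 - 30 - 1740 + 10\right) = 25636 - 3460 = 22176$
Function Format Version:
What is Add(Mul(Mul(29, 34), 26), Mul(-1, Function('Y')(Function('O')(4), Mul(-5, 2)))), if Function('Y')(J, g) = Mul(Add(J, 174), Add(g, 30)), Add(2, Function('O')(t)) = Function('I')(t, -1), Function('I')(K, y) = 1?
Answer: 22176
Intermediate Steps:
Function('O')(t) = -1 (Function('O')(t) = Add(-2, 1) = -1)
Function('Y')(J, g) = Mul(Add(30, g), Add(174, J)) (Function('Y')(J, g) = Mul(Add(174, J), Add(30, g)) = Mul(Add(30, g), Add(174, J)))
Add(Mul(Mul(29, 34), 26), Mul(-1, Function('Y')(Function('O')(4), Mul(-5, 2)))) = Add(Mul(Mul(29, 34), 26), Mul(-1, Add(5220, Mul(30, -1), Mul(174, Mul(-5, 2)), Mul(-1, Mul(-5, 2))))) = Add(Mul(986, 26), Mul(-1, Add(5220, -30, Mul(174, -10), Mul(-1, -10)))) = Add(25636, Mul(-1, Add(5220, -30, -1740, 10))) = Add(25636, Mul(-1, 3460)) = Add(25636, -3460) = 22176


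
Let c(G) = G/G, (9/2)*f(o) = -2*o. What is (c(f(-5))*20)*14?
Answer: 280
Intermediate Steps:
f(o) = -4*o/9 (f(o) = 2*(-2*o)/9 = -4*o/9)
c(G) = 1
(c(f(-5))*20)*14 = (1*20)*14 = 20*14 = 280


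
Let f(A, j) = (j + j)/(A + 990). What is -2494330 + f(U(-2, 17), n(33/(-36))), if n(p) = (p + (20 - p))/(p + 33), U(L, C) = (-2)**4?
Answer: -96607895182/38731 ≈ -2.4943e+6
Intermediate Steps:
U(L, C) = 16
n(p) = 20/(33 + p)
f(A, j) = 2*j/(990 + A) (f(A, j) = (2*j)/(990 + A) = 2*j/(990 + A))
-2494330 + f(U(-2, 17), n(33/(-36))) = -2494330 + 2*(20/(33 + 33/(-36)))/(990 + 16) = -2494330 + 2*(20/(33 + 33*(-1/36)))/1006 = -2494330 + 2*(20/(33 - 11/12))*(1/1006) = -2494330 + 2*(20/(385/12))*(1/1006) = -2494330 + 2*(20*(12/385))*(1/1006) = -2494330 + 2*(48/77)*(1/1006) = -2494330 + 48/38731 = -96607895182/38731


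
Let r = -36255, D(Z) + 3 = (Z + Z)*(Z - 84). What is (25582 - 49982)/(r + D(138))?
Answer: 12200/10677 ≈ 1.1426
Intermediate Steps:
D(Z) = -3 + 2*Z*(-84 + Z) (D(Z) = -3 + (Z + Z)*(Z - 84) = -3 + (2*Z)*(-84 + Z) = -3 + 2*Z*(-84 + Z))
(25582 - 49982)/(r + D(138)) = (25582 - 49982)/(-36255 + (-3 - 168*138 + 2*138²)) = -24400/(-36255 + (-3 - 23184 + 2*19044)) = -24400/(-36255 + (-3 - 23184 + 38088)) = -24400/(-36255 + 14901) = -24400/(-21354) = -24400*(-1/21354) = 12200/10677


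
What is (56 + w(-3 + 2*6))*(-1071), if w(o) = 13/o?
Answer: -61523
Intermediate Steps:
(56 + w(-3 + 2*6))*(-1071) = (56 + 13/(-3 + 2*6))*(-1071) = (56 + 13/(-3 + 12))*(-1071) = (56 + 13/9)*(-1071) = (517/9)*(-1071) = -61523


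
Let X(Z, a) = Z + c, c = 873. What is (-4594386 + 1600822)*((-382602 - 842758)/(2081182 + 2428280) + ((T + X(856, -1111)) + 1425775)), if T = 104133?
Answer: -10338060168067180388/2254731 ≈ -4.5851e+12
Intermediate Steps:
X(Z, a) = 873 + Z (X(Z, a) = Z + 873 = 873 + Z)
(-4594386 + 1600822)*((-382602 - 842758)/(2081182 + 2428280) + ((T + X(856, -1111)) + 1425775)) = (-4594386 + 1600822)*((-382602 - 842758)/(2081182 + 2428280) + ((104133 + (873 + 856)) + 1425775)) = -2993564*(-1225360/4509462 + ((104133 + 1729) + 1425775)) = -2993564*(-1225360*1/4509462 + (105862 + 1425775)) = -2993564*(-612680/2254731 + 1531637) = -2993564*3453428811967/2254731 = -10338060168067180388/2254731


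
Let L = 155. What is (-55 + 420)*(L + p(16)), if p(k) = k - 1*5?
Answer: 60590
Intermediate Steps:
p(k) = -5 + k (p(k) = k - 5 = -5 + k)
(-55 + 420)*(L + p(16)) = (-55 + 420)*(155 + (-5 + 16)) = 365*(155 + 11) = 365*166 = 60590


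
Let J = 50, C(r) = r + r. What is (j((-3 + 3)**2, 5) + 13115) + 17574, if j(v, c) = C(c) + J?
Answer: 30749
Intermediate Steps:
C(r) = 2*r
j(v, c) = 50 + 2*c (j(v, c) = 2*c + 50 = 50 + 2*c)
(j((-3 + 3)**2, 5) + 13115) + 17574 = ((50 + 2*5) + 13115) + 17574 = ((50 + 10) + 13115) + 17574 = (60 + 13115) + 17574 = 13175 + 17574 = 30749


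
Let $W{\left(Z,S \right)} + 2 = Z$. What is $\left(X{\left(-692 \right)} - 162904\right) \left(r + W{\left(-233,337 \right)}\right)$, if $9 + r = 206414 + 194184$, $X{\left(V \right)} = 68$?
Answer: $-65192043944$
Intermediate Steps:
$W{\left(Z,S \right)} = -2 + Z$
$r = 400589$ ($r = -9 + \left(206414 + 194184\right) = -9 + 400598 = 400589$)
$\left(X{\left(-692 \right)} - 162904\right) \left(r + W{\left(-233,337 \right)}\right) = \left(68 - 162904\right) \left(400589 - 235\right) = - 162836 \left(400589 - 235\right) = \left(-162836\right) 400354 = -65192043944$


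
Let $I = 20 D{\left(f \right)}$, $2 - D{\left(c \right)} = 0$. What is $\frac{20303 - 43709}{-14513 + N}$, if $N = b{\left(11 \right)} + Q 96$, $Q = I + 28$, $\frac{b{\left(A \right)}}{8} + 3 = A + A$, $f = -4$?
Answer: $\frac{7802}{2611} \approx 2.9881$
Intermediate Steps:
$D{\left(c \right)} = 2$ ($D{\left(c \right)} = 2 - 0 = 2 + 0 = 2$)
$I = 40$ ($I = 20 \cdot 2 = 40$)
$b{\left(A \right)} = -24 + 16 A$ ($b{\left(A \right)} = -24 + 8 \left(A + A\right) = -24 + 8 \cdot 2 A = -24 + 16 A$)
$Q = 68$ ($Q = 40 + 28 = 68$)
$N = 6680$ ($N = \left(-24 + 16 \cdot 11\right) + 68 \cdot 96 = \left(-24 + 176\right) + 6528 = 152 + 6528 = 6680$)
$\frac{20303 - 43709}{-14513 + N} = \frac{20303 - 43709}{-14513 + 6680} = - \frac{23406}{-7833} = \left(-23406\right) \left(- \frac{1}{7833}\right) = \frac{7802}{2611}$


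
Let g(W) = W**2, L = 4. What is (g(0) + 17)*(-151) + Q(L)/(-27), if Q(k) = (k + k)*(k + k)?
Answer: -69373/27 ≈ -2569.4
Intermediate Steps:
Q(k) = 4*k**2 (Q(k) = (2*k)*(2*k) = 4*k**2)
(g(0) + 17)*(-151) + Q(L)/(-27) = (0**2 + 17)*(-151) + (4*4**2)/(-27) = (0 + 17)*(-151) + (4*16)*(-1/27) = 17*(-151) + 64*(-1/27) = -2567 - 64/27 = -69373/27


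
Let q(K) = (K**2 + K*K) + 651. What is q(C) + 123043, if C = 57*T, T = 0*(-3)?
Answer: 123694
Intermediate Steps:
T = 0
C = 0 (C = 57*0 = 0)
q(K) = 651 + 2*K**2 (q(K) = (K**2 + K**2) + 651 = 2*K**2 + 651 = 651 + 2*K**2)
q(C) + 123043 = (651 + 2*0**2) + 123043 = (651 + 2*0) + 123043 = (651 + 0) + 123043 = 651 + 123043 = 123694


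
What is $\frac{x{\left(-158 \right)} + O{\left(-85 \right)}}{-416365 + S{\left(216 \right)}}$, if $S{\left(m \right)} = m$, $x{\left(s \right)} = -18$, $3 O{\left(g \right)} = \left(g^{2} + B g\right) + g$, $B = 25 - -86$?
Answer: $\frac{783}{416149} \approx 0.0018815$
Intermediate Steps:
$B = 111$ ($B = 25 + 86 = 111$)
$O{\left(g \right)} = \frac{g^{2}}{3} + \frac{112 g}{3}$ ($O{\left(g \right)} = \frac{\left(g^{2} + 111 g\right) + g}{3} = \frac{g^{2} + 112 g}{3} = \frac{g^{2}}{3} + \frac{112 g}{3}$)
$\frac{x{\left(-158 \right)} + O{\left(-85 \right)}}{-416365 + S{\left(216 \right)}} = \frac{-18 + \frac{1}{3} \left(-85\right) \left(112 - 85\right)}{-416365 + 216} = \frac{-18 + \frac{1}{3} \left(-85\right) 27}{-416149} = \left(-18 - 765\right) \left(- \frac{1}{416149}\right) = \left(-783\right) \left(- \frac{1}{416149}\right) = \frac{783}{416149}$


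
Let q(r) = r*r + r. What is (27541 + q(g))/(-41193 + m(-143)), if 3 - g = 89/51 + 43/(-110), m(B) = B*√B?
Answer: -3967847763502463/5943986754886400 + 11269831969747*I*√143/4863261890361600 ≈ -0.66754 + 0.027711*I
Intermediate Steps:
m(B) = B^(3/2)
g = 9233/5610 (g = 3 - (89/51 + 43/(-110)) = 3 - (89*(1/51) + 43*(-1/110)) = 3 - (89/51 - 43/110) = 3 - 1*7597/5610 = 3 - 7597/5610 = 9233/5610 ≈ 1.6458)
q(r) = r + r² (q(r) = r² + r = r + r²)
(27541 + q(g))/(-41193 + m(-143)) = (27541 + 9233*(1 + 9233/5610)/5610)/(-41193 + (-143)^(3/2)) = (27541 + (9233/5610)*(14843/5610))/(-41193 - 143*I*√143) = (27541 + 137045419/31472100)/(-41193 - 143*I*√143) = 866910151519/(31472100*(-41193 - 143*I*√143))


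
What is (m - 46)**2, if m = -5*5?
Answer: 5041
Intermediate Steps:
m = -25
(m - 46)**2 = (-25 - 46)**2 = (-71)**2 = 5041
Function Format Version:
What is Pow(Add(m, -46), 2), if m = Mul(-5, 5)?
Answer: 5041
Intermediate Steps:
m = -25
Pow(Add(m, -46), 2) = Pow(Add(-25, -46), 2) = Pow(-71, 2) = 5041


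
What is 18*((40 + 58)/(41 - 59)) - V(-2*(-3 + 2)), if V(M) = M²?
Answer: -102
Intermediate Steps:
18*((40 + 58)/(41 - 59)) - V(-2*(-3 + 2)) = 18*((40 + 58)/(41 - 59)) - (-2*(-3 + 2))² = 18*(98/(-18)) - (-2*(-1))² = 18*(98*(-1/18)) - 1*2² = 18*(-49/9) - 1*4 = -98 - 4 = -102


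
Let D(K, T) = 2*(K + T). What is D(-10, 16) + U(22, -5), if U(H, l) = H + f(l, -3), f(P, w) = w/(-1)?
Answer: 37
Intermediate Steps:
D(K, T) = 2*K + 2*T
f(P, w) = -w (f(P, w) = w*(-1) = -w)
U(H, l) = 3 + H (U(H, l) = H - 1*(-3) = H + 3 = 3 + H)
D(-10, 16) + U(22, -5) = (2*(-10) + 2*16) + (3 + 22) = (-20 + 32) + 25 = 12 + 25 = 37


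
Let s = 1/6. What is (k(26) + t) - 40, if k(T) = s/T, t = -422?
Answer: -72071/156 ≈ -461.99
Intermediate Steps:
s = ⅙ ≈ 0.16667
k(T) = 1/(6*T)
(k(26) + t) - 40 = ((⅙)/26 - 422) - 40 = ((⅙)*(1/26) - 422) - 40 = (1/156 - 422) - 40 = -65831/156 - 40 = -72071/156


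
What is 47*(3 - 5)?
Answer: -94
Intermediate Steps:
47*(3 - 5) = 47*(-2) = -94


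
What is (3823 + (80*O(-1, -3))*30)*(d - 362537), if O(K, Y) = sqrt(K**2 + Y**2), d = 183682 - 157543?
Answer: -1286049554 - 807355200*sqrt(10) ≈ -3.8391e+9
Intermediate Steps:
d = 26139
(3823 + (80*O(-1, -3))*30)*(d - 362537) = (3823 + (80*sqrt((-1)**2 + (-3)**2))*30)*(26139 - 362537) = (3823 + (80*sqrt(1 + 9))*30)*(-336398) = (3823 + (80*sqrt(10))*30)*(-336398) = (3823 + 2400*sqrt(10))*(-336398) = -1286049554 - 807355200*sqrt(10)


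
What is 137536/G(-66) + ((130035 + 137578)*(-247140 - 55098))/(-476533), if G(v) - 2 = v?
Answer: 79858748477/476533 ≈ 1.6758e+5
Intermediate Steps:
G(v) = 2 + v
137536/G(-66) + ((130035 + 137578)*(-247140 - 55098))/(-476533) = 137536/(2 - 66) + ((130035 + 137578)*(-247140 - 55098))/(-476533) = 137536/(-64) + (267613*(-302238))*(-1/476533) = 137536*(-1/64) - 80882817894*(-1/476533) = -2149 + 80882817894/476533 = 79858748477/476533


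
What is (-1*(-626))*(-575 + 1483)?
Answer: 568408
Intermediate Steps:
(-1*(-626))*(-575 + 1483) = 626*908 = 568408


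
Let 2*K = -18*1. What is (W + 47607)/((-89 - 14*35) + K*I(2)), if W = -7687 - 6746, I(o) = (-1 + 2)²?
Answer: -5529/98 ≈ -56.418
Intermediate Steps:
I(o) = 1 (I(o) = 1² = 1)
W = -14433
K = -9 (K = (-18*1)/2 = (½)*(-18) = -9)
(W + 47607)/((-89 - 14*35) + K*I(2)) = (-14433 + 47607)/((-89 - 14*35) - 9*1) = 33174/((-89 - 490) - 9) = 33174/(-579 - 9) = 33174/(-588) = 33174*(-1/588) = -5529/98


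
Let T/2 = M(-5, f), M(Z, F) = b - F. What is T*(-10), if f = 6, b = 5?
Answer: 20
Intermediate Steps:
M(Z, F) = 5 - F
T = -2 (T = 2*(5 - 1*6) = 2*(5 - 6) = 2*(-1) = -2)
T*(-10) = -2*(-10) = 20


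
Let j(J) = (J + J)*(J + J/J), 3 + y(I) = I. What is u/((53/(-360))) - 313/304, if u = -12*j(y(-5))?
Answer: 147070771/16112 ≈ 9128.0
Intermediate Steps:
y(I) = -3 + I
j(J) = 2*J*(1 + J) (j(J) = (2*J)*(J + 1) = (2*J)*(1 + J) = 2*J*(1 + J))
u = -1344 (u = -24*(-3 - 5)*(1 + (-3 - 5)) = -24*(-8)*(1 - 8) = -24*(-8)*(-7) = -12*112 = -1344)
u/((53/(-360))) - 313/304 = -1344/(53/(-360)) - 313/304 = -1344/(53*(-1/360)) - 313*1/304 = -1344/(-53/360) - 313/304 = -1344*(-360/53) - 313/304 = 483840/53 - 313/304 = 147070771/16112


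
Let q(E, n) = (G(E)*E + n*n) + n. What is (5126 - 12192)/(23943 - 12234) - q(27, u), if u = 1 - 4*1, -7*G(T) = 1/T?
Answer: -529531/81963 ≈ -6.4606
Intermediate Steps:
G(T) = -1/(7*T)
u = -3 (u = 1 - 4 = -3)
q(E, n) = -1/7 + n + n**2 (q(E, n) = ((-1/(7*E))*E + n*n) + n = (-1/7 + n**2) + n = -1/7 + n + n**2)
(5126 - 12192)/(23943 - 12234) - q(27, u) = (5126 - 12192)/(23943 - 12234) - (-1/7 - 3 + (-3)**2) = -7066/11709 - (-1/7 - 3 + 9) = -7066*1/11709 - 1*41/7 = -7066/11709 - 41/7 = -529531/81963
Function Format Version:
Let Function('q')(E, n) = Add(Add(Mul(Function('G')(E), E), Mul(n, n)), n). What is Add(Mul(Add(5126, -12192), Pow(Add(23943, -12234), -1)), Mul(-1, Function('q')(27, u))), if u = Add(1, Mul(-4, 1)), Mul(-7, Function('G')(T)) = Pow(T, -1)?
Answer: Rational(-529531, 81963) ≈ -6.4606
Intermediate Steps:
Function('G')(T) = Mul(Rational(-1, 7), Pow(T, -1))
u = -3 (u = Add(1, -4) = -3)
Function('q')(E, n) = Add(Rational(-1, 7), n, Pow(n, 2)) (Function('q')(E, n) = Add(Add(Mul(Mul(Rational(-1, 7), Pow(E, -1)), E), Mul(n, n)), n) = Add(Add(Rational(-1, 7), Pow(n, 2)), n) = Add(Rational(-1, 7), n, Pow(n, 2)))
Add(Mul(Add(5126, -12192), Pow(Add(23943, -12234), -1)), Mul(-1, Function('q')(27, u))) = Add(Mul(Add(5126, -12192), Pow(Add(23943, -12234), -1)), Mul(-1, Add(Rational(-1, 7), -3, Pow(-3, 2)))) = Add(Mul(-7066, Pow(11709, -1)), Mul(-1, Add(Rational(-1, 7), -3, 9))) = Add(Mul(-7066, Rational(1, 11709)), Mul(-1, Rational(41, 7))) = Add(Rational(-7066, 11709), Rational(-41, 7)) = Rational(-529531, 81963)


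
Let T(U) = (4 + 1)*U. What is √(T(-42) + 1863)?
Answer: √1653 ≈ 40.657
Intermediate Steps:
T(U) = 5*U
√(T(-42) + 1863) = √(5*(-42) + 1863) = √(-210 + 1863) = √1653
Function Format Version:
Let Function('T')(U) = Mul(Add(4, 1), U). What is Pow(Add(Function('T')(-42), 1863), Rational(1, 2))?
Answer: Pow(1653, Rational(1, 2)) ≈ 40.657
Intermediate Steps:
Function('T')(U) = Mul(5, U)
Pow(Add(Function('T')(-42), 1863), Rational(1, 2)) = Pow(Add(Mul(5, -42), 1863), Rational(1, 2)) = Pow(Add(-210, 1863), Rational(1, 2)) = Pow(1653, Rational(1, 2))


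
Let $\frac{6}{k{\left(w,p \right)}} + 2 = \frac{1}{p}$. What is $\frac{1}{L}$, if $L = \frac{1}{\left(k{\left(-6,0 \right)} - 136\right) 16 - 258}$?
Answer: $-2434$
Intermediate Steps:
$k{\left(w,p \right)} = \frac{6}{-2 + \frac{1}{p}}$
$L = - \frac{1}{2434}$ ($L = \frac{1}{\left(\left(-6\right) 0 \frac{1}{-1 + 2 \cdot 0} - 136\right) 16 - 258} = \frac{1}{\left(\left(-6\right) 0 \frac{1}{-1 + 0} - 136\right) 16 - 258} = \frac{1}{\left(\left(-6\right) 0 \frac{1}{-1} - 136\right) 16 - 258} = \frac{1}{\left(\left(-6\right) 0 \left(-1\right) - 136\right) 16 - 258} = \frac{1}{\left(0 - 136\right) 16 - 258} = \frac{1}{\left(-136\right) 16 - 258} = \frac{1}{-2176 - 258} = \frac{1}{-2434} = - \frac{1}{2434} \approx -0.00041085$)
$\frac{1}{L} = \frac{1}{- \frac{1}{2434}} = -2434$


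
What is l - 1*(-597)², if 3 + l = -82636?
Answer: -439048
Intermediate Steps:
l = -82639 (l = -3 - 82636 = -82639)
l - 1*(-597)² = -82639 - 1*(-597)² = -82639 - 1*356409 = -82639 - 356409 = -439048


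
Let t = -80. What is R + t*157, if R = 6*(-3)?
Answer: -12578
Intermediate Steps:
R = -18
R + t*157 = -18 - 80*157 = -18 - 12560 = -12578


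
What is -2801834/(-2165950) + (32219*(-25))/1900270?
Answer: 357962251893/411588980650 ≈ 0.86971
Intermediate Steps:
-2801834/(-2165950) + (32219*(-25))/1900270 = -2801834*(-1/2165950) - 805475*1/1900270 = 1400917/1082975 - 161095/380054 = 357962251893/411588980650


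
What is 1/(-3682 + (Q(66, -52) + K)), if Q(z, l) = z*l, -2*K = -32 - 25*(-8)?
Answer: -1/7198 ≈ -0.00013893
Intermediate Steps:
K = -84 (K = -(-32 - 25*(-8))/2 = -(-32 + 200)/2 = -½*168 = -84)
Q(z, l) = l*z
1/(-3682 + (Q(66, -52) + K)) = 1/(-3682 + (-52*66 - 84)) = 1/(-3682 + (-3432 - 84)) = 1/(-3682 - 3516) = 1/(-7198) = -1/7198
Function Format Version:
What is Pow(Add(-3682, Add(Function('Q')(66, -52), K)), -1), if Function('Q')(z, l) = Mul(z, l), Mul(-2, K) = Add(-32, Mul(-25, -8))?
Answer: Rational(-1, 7198) ≈ -0.00013893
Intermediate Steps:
K = -84 (K = Mul(Rational(-1, 2), Add(-32, Mul(-25, -8))) = Mul(Rational(-1, 2), Add(-32, 200)) = Mul(Rational(-1, 2), 168) = -84)
Function('Q')(z, l) = Mul(l, z)
Pow(Add(-3682, Add(Function('Q')(66, -52), K)), -1) = Pow(Add(-3682, Add(Mul(-52, 66), -84)), -1) = Pow(Add(-3682, Add(-3432, -84)), -1) = Pow(Add(-3682, -3516), -1) = Pow(-7198, -1) = Rational(-1, 7198)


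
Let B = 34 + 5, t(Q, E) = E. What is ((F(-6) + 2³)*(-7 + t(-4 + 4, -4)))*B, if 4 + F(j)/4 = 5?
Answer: -5148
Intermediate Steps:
F(j) = 4 (F(j) = -16 + 4*5 = -16 + 20 = 4)
B = 39
((F(-6) + 2³)*(-7 + t(-4 + 4, -4)))*B = ((4 + 2³)*(-7 - 4))*39 = ((4 + 8)*(-11))*39 = (12*(-11))*39 = -132*39 = -5148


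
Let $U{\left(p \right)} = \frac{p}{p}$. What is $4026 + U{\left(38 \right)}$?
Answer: $4027$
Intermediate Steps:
$U{\left(p \right)} = 1$
$4026 + U{\left(38 \right)} = 4026 + 1 = 4027$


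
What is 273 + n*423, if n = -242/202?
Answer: -23610/101 ≈ -233.76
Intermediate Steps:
n = -121/101 (n = -242*1/202 = -121/101 ≈ -1.1980)
273 + n*423 = 273 - 121/101*423 = 273 - 51183/101 = -23610/101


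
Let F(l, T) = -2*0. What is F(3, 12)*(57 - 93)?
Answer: 0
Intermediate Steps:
F(l, T) = 0
F(3, 12)*(57 - 93) = 0*(57 - 93) = 0*(-36) = 0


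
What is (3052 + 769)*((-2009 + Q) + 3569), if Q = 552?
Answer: 8069952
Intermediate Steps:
(3052 + 769)*((-2009 + Q) + 3569) = (3052 + 769)*((-2009 + 552) + 3569) = 3821*(-1457 + 3569) = 3821*2112 = 8069952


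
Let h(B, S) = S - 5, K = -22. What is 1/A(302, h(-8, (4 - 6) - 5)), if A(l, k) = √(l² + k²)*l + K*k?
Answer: -33/1041404162 + 151*√22837/2082808324 ≈ 1.0924e-5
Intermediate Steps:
h(B, S) = -5 + S
A(l, k) = -22*k + l*√(k² + l²) (A(l, k) = √(l² + k²)*l - 22*k = √(k² + l²)*l - 22*k = l*√(k² + l²) - 22*k = -22*k + l*√(k² + l²))
1/A(302, h(-8, (4 - 6) - 5)) = 1/(-22*(-5 + ((4 - 6) - 5)) + 302*√((-5 + ((4 - 6) - 5))² + 302²)) = 1/(-22*(-5 + (-2 - 5)) + 302*√((-5 + (-2 - 5))² + 91204)) = 1/(-22*(-5 - 7) + 302*√((-5 - 7)² + 91204)) = 1/(-22*(-12) + 302*√((-12)² + 91204)) = 1/(264 + 302*√(144 + 91204)) = 1/(264 + 302*√91348) = 1/(264 + 302*(2*√22837)) = 1/(264 + 604*√22837)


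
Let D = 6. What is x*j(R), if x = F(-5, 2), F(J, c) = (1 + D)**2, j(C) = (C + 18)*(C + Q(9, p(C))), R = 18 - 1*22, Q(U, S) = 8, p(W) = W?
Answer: 2744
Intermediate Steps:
R = -4 (R = 18 - 22 = -4)
j(C) = (8 + C)*(18 + C) (j(C) = (C + 18)*(C + 8) = (18 + C)*(8 + C) = (8 + C)*(18 + C))
F(J, c) = 49 (F(J, c) = (1 + 6)**2 = 7**2 = 49)
x = 49
x*j(R) = 49*(144 + (-4)**2 + 26*(-4)) = 49*(144 + 16 - 104) = 49*56 = 2744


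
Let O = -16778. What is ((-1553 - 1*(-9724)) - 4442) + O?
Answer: -13049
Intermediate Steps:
((-1553 - 1*(-9724)) - 4442) + O = ((-1553 - 1*(-9724)) - 4442) - 16778 = ((-1553 + 9724) - 4442) - 16778 = (8171 - 4442) - 16778 = 3729 - 16778 = -13049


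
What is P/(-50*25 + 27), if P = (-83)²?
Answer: -6889/1223 ≈ -5.6329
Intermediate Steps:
P = 6889
P/(-50*25 + 27) = 6889/(-50*25 + 27) = 6889/(-1250 + 27) = 6889/(-1223) = 6889*(-1/1223) = -6889/1223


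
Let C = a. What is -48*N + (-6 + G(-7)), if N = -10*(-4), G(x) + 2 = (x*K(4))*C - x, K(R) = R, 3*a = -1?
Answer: -5735/3 ≈ -1911.7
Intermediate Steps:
a = -⅓ (a = (⅓)*(-1) = -⅓ ≈ -0.33333)
C = -⅓ ≈ -0.33333
G(x) = -2 - 7*x/3 (G(x) = -2 + ((x*4)*(-⅓) - x) = -2 + ((4*x)*(-⅓) - x) = -2 + (-4*x/3 - x) = -2 - 7*x/3)
N = 40
-48*N + (-6 + G(-7)) = -48*40 + (-6 + (-2 - 7/3*(-7))) = -1920 + (-6 + (-2 + 49/3)) = -1920 + (-6 + 43/3) = -1920 + 25/3 = -5735/3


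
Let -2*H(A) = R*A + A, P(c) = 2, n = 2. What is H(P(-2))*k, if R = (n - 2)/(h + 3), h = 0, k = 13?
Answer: -13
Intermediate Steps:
R = 0 (R = (2 - 2)/(0 + 3) = 0/3 = 0*(⅓) = 0)
H(A) = -A/2 (H(A) = -(0*A + A)/2 = -(0 + A)/2 = -A/2)
H(P(-2))*k = -½*2*13 = -1*13 = -13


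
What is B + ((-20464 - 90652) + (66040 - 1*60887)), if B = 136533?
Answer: 30570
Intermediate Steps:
B + ((-20464 - 90652) + (66040 - 1*60887)) = 136533 + ((-20464 - 90652) + (66040 - 1*60887)) = 136533 + (-111116 + (66040 - 60887)) = 136533 + (-111116 + 5153) = 136533 - 105963 = 30570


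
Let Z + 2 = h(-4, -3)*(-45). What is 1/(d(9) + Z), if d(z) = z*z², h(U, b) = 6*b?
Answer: 1/1537 ≈ 0.00065062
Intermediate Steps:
Z = 808 (Z = -2 + (6*(-3))*(-45) = -2 - 18*(-45) = -2 + 810 = 808)
d(z) = z³
1/(d(9) + Z) = 1/(9³ + 808) = 1/(729 + 808) = 1/1537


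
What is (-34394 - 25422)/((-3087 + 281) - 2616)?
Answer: 29908/2711 ≈ 11.032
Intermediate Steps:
(-34394 - 25422)/((-3087 + 281) - 2616) = -59816/(-2806 - 2616) = -59816/(-5422) = -59816*(-1/5422) = 29908/2711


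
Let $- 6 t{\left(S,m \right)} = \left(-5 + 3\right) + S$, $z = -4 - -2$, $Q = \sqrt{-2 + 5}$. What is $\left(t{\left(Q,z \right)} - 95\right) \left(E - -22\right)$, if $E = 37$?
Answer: $- \frac{16756}{3} - \frac{59 \sqrt{3}}{6} \approx -5602.4$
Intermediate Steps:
$Q = \sqrt{3} \approx 1.732$
$z = -2$ ($z = -4 + 2 = -2$)
$t{\left(S,m \right)} = \frac{1}{3} - \frac{S}{6}$ ($t{\left(S,m \right)} = - \frac{\left(-5 + 3\right) + S}{6} = - \frac{-2 + S}{6} = \frac{1}{3} - \frac{S}{6}$)
$\left(t{\left(Q,z \right)} - 95\right) \left(E - -22\right) = \left(\left(\frac{1}{3} - \frac{\sqrt{3}}{6}\right) - 95\right) \left(37 - -22\right) = \left(- \frac{284}{3} - \frac{\sqrt{3}}{6}\right) \left(37 + 22\right) = \left(- \frac{284}{3} - \frac{\sqrt{3}}{6}\right) 59 = - \frac{16756}{3} - \frac{59 \sqrt{3}}{6}$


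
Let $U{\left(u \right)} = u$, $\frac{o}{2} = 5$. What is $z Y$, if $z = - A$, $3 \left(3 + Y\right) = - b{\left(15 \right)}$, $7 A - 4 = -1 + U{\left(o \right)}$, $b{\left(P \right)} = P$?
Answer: $\frac{104}{7} \approx 14.857$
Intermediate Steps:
$o = 10$ ($o = 2 \cdot 5 = 10$)
$A = \frac{13}{7}$ ($A = \frac{4}{7} + \frac{-1 + 10}{7} = \frac{4}{7} + \frac{1}{7} \cdot 9 = \frac{4}{7} + \frac{9}{7} = \frac{13}{7} \approx 1.8571$)
$Y = -8$ ($Y = -3 + \frac{\left(-1\right) 15}{3} = -3 + \frac{1}{3} \left(-15\right) = -3 - 5 = -8$)
$z = - \frac{13}{7}$ ($z = \left(-1\right) \frac{13}{7} = - \frac{13}{7} \approx -1.8571$)
$z Y = \left(- \frac{13}{7}\right) \left(-8\right) = \frac{104}{7}$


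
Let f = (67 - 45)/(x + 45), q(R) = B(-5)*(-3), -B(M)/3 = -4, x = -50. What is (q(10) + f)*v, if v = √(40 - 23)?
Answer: -202*√17/5 ≈ -166.57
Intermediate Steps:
B(M) = 12 (B(M) = -3*(-4) = 12)
v = √17 ≈ 4.1231
q(R) = -36 (q(R) = 12*(-3) = -36)
f = -22/5 (f = (67 - 45)/(-50 + 45) = 22/(-5) = 22*(-⅕) = -22/5 ≈ -4.4000)
(q(10) + f)*v = (-36 - 22/5)*√17 = -202*√17/5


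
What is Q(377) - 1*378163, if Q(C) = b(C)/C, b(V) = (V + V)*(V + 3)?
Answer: -377403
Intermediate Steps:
b(V) = 2*V*(3 + V) (b(V) = (2*V)*(3 + V) = 2*V*(3 + V))
Q(C) = 6 + 2*C (Q(C) = (2*C*(3 + C))/C = 6 + 2*C)
Q(377) - 1*378163 = (6 + 2*377) - 1*378163 = (6 + 754) - 378163 = 760 - 378163 = -377403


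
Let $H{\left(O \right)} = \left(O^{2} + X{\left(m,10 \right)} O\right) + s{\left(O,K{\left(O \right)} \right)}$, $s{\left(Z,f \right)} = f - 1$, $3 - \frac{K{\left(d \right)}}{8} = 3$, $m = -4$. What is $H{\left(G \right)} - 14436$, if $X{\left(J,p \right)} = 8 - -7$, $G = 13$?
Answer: $-14073$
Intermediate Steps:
$K{\left(d \right)} = 0$ ($K{\left(d \right)} = 24 - 24 = 0$)
$X{\left(J,p \right)} = 15$ ($X{\left(J,p \right)} = 8 + 7 = 15$)
$s{\left(Z,f \right)} = -1 + f$
$H{\left(O \right)} = -1 + O^{2} + 15 O$ ($H{\left(O \right)} = \left(O^{2} + 15 O\right) + \left(-1 + 0\right) = \left(O^{2} + 15 O\right) - 1 = -1 + O^{2} + 15 O$)
$H{\left(G \right)} - 14436 = \left(-1 + 13^{2} + 15 \cdot 13\right) - 14436 = \left(-1 + 169 + 195\right) - 14436 = 363 - 14436 = -14073$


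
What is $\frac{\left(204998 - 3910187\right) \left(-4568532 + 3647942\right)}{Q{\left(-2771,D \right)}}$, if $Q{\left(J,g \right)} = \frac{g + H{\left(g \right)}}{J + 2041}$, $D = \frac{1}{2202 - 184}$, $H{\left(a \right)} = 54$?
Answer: $- \frac{5024821528236041400}{108973} \approx -4.6111 \cdot 10^{13}$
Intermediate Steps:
$D = \frac{1}{2018} \approx 0.00049554$
$Q{\left(J,g \right)} = \frac{54 + g}{2041 + J}$ ($Q{\left(J,g \right)} = \frac{g + 54}{J + 2041} = \frac{54 + g}{2041 + J}$)
$\frac{\left(204998 - 3910187\right) \left(-4568532 + 3647942\right)}{Q{\left(-2771,D \right)}} = \frac{\left(204998 - 3910187\right) \left(-4568532 + 3647942\right)}{\frac{1}{2041 - 2771} \left(54 + \frac{1}{2018}\right)} = \frac{\left(-3705189\right) \left(-920590\right)}{\frac{1}{-730} \cdot \frac{108973}{2018}} = \frac{3410959941510}{\left(- \frac{1}{730}\right) \frac{108973}{2018}} = \frac{3410959941510}{- \frac{108973}{1473140}} = 3410959941510 \left(- \frac{1473140}{108973}\right) = - \frac{5024821528236041400}{108973}$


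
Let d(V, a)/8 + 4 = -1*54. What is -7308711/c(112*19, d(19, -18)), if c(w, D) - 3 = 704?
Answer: -7308711/707 ≈ -10338.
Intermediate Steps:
d(V, a) = -464 (d(V, a) = -32 + 8*(-1*54) = -32 + 8*(-54) = -32 - 432 = -464)
c(w, D) = 707 (c(w, D) = 3 + 704 = 707)
-7308711/c(112*19, d(19, -18)) = -7308711/707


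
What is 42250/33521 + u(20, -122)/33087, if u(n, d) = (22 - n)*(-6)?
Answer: 465841166/369703109 ≈ 1.2600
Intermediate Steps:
u(n, d) = -132 + 6*n
42250/33521 + u(20, -122)/33087 = 42250/33521 + (-132 + 6*20)/33087 = 42250*(1/33521) + (-132 + 120)*(1/33087) = 42250/33521 - 12*1/33087 = 42250/33521 - 4/11029 = 465841166/369703109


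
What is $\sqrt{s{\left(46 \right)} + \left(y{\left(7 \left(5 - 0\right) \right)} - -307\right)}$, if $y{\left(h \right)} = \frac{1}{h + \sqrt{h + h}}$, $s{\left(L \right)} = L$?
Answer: $\sqrt{353 + \frac{1}{35 + \sqrt{70}}} \approx 18.789$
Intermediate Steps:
$y{\left(h \right)} = \frac{1}{h + \sqrt{2} \sqrt{h}}$ ($y{\left(h \right)} = \frac{1}{h + \sqrt{2 h}} = \frac{1}{h + \sqrt{2} \sqrt{h}}$)
$\sqrt{s{\left(46 \right)} + \left(y{\left(7 \left(5 - 0\right) \right)} - -307\right)} = \sqrt{46 + \left(\frac{1}{7 \left(5 - 0\right) + \sqrt{2} \sqrt{7 \left(5 - 0\right)}} - -307\right)} = \sqrt{46 + \left(\frac{1}{7 \left(5 + 0\right) + \sqrt{2} \sqrt{7 \left(5 + 0\right)}} + 307\right)} = \sqrt{46 + \left(\frac{1}{7 \cdot 5 + \sqrt{2} \sqrt{7 \cdot 5}} + 307\right)} = \sqrt{46 + \left(\frac{1}{35 + \sqrt{2} \sqrt{35}} + 307\right)} = \sqrt{46 + \left(\frac{1}{35 + \sqrt{70}} + 307\right)} = \sqrt{46 + \left(307 + \frac{1}{35 + \sqrt{70}}\right)} = \sqrt{353 + \frac{1}{35 + \sqrt{70}}}$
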